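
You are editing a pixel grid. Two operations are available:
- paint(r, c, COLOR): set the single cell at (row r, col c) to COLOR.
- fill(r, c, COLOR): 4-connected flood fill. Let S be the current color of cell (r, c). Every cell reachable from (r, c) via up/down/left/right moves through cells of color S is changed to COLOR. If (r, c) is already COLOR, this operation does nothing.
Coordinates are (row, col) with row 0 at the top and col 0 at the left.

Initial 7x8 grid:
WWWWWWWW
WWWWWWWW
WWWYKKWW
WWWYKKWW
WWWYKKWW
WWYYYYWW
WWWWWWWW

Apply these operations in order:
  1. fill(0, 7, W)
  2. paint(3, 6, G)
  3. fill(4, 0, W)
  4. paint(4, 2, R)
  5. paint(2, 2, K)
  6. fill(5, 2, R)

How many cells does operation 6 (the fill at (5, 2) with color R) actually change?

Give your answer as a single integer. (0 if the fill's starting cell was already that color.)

Answer: 7

Derivation:
After op 1 fill(0,7,W) [0 cells changed]:
WWWWWWWW
WWWWWWWW
WWWYKKWW
WWWYKKWW
WWWYKKWW
WWYYYYWW
WWWWWWWW
After op 2 paint(3,6,G):
WWWWWWWW
WWWWWWWW
WWWYKKWW
WWWYKKGW
WWWYKKWW
WWYYYYWW
WWWWWWWW
After op 3 fill(4,0,W) [0 cells changed]:
WWWWWWWW
WWWWWWWW
WWWYKKWW
WWWYKKGW
WWWYKKWW
WWYYYYWW
WWWWWWWW
After op 4 paint(4,2,R):
WWWWWWWW
WWWWWWWW
WWWYKKWW
WWWYKKGW
WWRYKKWW
WWYYYYWW
WWWWWWWW
After op 5 paint(2,2,K):
WWWWWWWW
WWWWWWWW
WWKYKKWW
WWWYKKGW
WWRYKKWW
WWYYYYWW
WWWWWWWW
After op 6 fill(5,2,R) [7 cells changed]:
WWWWWWWW
WWWWWWWW
WWKRKKWW
WWWRKKGW
WWRRKKWW
WWRRRRWW
WWWWWWWW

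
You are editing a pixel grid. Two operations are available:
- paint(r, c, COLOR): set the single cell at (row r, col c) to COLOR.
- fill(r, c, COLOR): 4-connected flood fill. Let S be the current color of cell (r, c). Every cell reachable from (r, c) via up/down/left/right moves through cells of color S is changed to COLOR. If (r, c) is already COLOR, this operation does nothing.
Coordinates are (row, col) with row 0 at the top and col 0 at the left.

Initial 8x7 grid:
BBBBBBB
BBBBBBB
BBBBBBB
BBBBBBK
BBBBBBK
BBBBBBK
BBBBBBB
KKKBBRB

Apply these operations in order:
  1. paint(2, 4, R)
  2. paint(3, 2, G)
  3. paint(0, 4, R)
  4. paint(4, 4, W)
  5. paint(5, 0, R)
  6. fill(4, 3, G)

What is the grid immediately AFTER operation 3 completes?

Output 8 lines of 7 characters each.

Answer: BBBBRBB
BBBBBBB
BBBBRBB
BBGBBBK
BBBBBBK
BBBBBBK
BBBBBBB
KKKBBRB

Derivation:
After op 1 paint(2,4,R):
BBBBBBB
BBBBBBB
BBBBRBB
BBBBBBK
BBBBBBK
BBBBBBK
BBBBBBB
KKKBBRB
After op 2 paint(3,2,G):
BBBBBBB
BBBBBBB
BBBBRBB
BBGBBBK
BBBBBBK
BBBBBBK
BBBBBBB
KKKBBRB
After op 3 paint(0,4,R):
BBBBRBB
BBBBBBB
BBBBRBB
BBGBBBK
BBBBBBK
BBBBBBK
BBBBBBB
KKKBBRB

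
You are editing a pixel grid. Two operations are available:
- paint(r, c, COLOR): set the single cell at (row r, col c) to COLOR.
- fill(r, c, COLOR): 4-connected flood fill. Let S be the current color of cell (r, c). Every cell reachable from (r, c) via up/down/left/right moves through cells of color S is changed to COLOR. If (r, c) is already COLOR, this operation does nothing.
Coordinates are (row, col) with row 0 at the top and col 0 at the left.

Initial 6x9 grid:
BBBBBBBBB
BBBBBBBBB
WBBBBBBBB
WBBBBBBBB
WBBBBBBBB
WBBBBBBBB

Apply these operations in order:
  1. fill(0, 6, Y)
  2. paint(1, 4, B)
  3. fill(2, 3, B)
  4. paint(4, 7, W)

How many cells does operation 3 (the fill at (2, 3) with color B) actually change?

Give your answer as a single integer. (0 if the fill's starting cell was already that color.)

After op 1 fill(0,6,Y) [50 cells changed]:
YYYYYYYYY
YYYYYYYYY
WYYYYYYYY
WYYYYYYYY
WYYYYYYYY
WYYYYYYYY
After op 2 paint(1,4,B):
YYYYYYYYY
YYYYBYYYY
WYYYYYYYY
WYYYYYYYY
WYYYYYYYY
WYYYYYYYY
After op 3 fill(2,3,B) [49 cells changed]:
BBBBBBBBB
BBBBBBBBB
WBBBBBBBB
WBBBBBBBB
WBBBBBBBB
WBBBBBBBB

Answer: 49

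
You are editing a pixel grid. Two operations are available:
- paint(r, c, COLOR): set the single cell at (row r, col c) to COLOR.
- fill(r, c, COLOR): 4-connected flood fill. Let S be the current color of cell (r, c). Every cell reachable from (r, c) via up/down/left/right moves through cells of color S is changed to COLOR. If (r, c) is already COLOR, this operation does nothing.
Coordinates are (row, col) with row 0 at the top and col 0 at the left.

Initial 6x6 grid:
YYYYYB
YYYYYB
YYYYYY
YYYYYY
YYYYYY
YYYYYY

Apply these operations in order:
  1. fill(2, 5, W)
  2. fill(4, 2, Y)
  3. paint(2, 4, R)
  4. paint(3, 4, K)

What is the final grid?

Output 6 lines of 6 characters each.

After op 1 fill(2,5,W) [34 cells changed]:
WWWWWB
WWWWWB
WWWWWW
WWWWWW
WWWWWW
WWWWWW
After op 2 fill(4,2,Y) [34 cells changed]:
YYYYYB
YYYYYB
YYYYYY
YYYYYY
YYYYYY
YYYYYY
After op 3 paint(2,4,R):
YYYYYB
YYYYYB
YYYYRY
YYYYYY
YYYYYY
YYYYYY
After op 4 paint(3,4,K):
YYYYYB
YYYYYB
YYYYRY
YYYYKY
YYYYYY
YYYYYY

Answer: YYYYYB
YYYYYB
YYYYRY
YYYYKY
YYYYYY
YYYYYY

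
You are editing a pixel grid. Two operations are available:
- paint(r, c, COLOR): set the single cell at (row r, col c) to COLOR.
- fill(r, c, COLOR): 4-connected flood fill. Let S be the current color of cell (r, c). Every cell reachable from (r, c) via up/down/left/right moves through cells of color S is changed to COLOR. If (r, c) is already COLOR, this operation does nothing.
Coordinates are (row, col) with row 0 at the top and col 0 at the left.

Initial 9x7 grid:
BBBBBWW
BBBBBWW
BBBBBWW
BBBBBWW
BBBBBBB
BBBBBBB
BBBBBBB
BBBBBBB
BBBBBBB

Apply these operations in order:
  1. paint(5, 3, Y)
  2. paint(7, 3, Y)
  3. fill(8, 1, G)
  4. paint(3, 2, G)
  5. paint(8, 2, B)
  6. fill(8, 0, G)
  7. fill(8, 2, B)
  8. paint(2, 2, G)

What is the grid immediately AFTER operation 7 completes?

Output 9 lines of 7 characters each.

Answer: GGGGGWW
GGGGGWW
GGGGGWW
GGGGGWW
GGGGGGG
GGGYGGG
GGGGGGG
GGGYGGG
GGBGGGG

Derivation:
After op 1 paint(5,3,Y):
BBBBBWW
BBBBBWW
BBBBBWW
BBBBBWW
BBBBBBB
BBBYBBB
BBBBBBB
BBBBBBB
BBBBBBB
After op 2 paint(7,3,Y):
BBBBBWW
BBBBBWW
BBBBBWW
BBBBBWW
BBBBBBB
BBBYBBB
BBBBBBB
BBBYBBB
BBBBBBB
After op 3 fill(8,1,G) [53 cells changed]:
GGGGGWW
GGGGGWW
GGGGGWW
GGGGGWW
GGGGGGG
GGGYGGG
GGGGGGG
GGGYGGG
GGGGGGG
After op 4 paint(3,2,G):
GGGGGWW
GGGGGWW
GGGGGWW
GGGGGWW
GGGGGGG
GGGYGGG
GGGGGGG
GGGYGGG
GGGGGGG
After op 5 paint(8,2,B):
GGGGGWW
GGGGGWW
GGGGGWW
GGGGGWW
GGGGGGG
GGGYGGG
GGGGGGG
GGGYGGG
GGBGGGG
After op 6 fill(8,0,G) [0 cells changed]:
GGGGGWW
GGGGGWW
GGGGGWW
GGGGGWW
GGGGGGG
GGGYGGG
GGGGGGG
GGGYGGG
GGBGGGG
After op 7 fill(8,2,B) [0 cells changed]:
GGGGGWW
GGGGGWW
GGGGGWW
GGGGGWW
GGGGGGG
GGGYGGG
GGGGGGG
GGGYGGG
GGBGGGG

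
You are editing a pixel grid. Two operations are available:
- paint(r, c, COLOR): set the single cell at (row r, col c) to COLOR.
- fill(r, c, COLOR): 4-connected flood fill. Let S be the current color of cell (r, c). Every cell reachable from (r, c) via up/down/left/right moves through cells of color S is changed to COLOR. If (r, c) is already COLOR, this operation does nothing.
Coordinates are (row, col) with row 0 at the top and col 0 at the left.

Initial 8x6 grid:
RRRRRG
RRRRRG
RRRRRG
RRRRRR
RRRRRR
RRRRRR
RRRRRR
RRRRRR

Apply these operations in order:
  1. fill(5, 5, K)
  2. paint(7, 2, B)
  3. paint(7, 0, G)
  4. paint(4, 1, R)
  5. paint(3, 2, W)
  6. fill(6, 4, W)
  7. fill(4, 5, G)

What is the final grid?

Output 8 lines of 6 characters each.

After op 1 fill(5,5,K) [45 cells changed]:
KKKKKG
KKKKKG
KKKKKG
KKKKKK
KKKKKK
KKKKKK
KKKKKK
KKKKKK
After op 2 paint(7,2,B):
KKKKKG
KKKKKG
KKKKKG
KKKKKK
KKKKKK
KKKKKK
KKKKKK
KKBKKK
After op 3 paint(7,0,G):
KKKKKG
KKKKKG
KKKKKG
KKKKKK
KKKKKK
KKKKKK
KKKKKK
GKBKKK
After op 4 paint(4,1,R):
KKKKKG
KKKKKG
KKKKKG
KKKKKK
KRKKKK
KKKKKK
KKKKKK
GKBKKK
After op 5 paint(3,2,W):
KKKKKG
KKKKKG
KKKKKG
KKWKKK
KRKKKK
KKKKKK
KKKKKK
GKBKKK
After op 6 fill(6,4,W) [41 cells changed]:
WWWWWG
WWWWWG
WWWWWG
WWWWWW
WRWWWW
WWWWWW
WWWWWW
GWBWWW
After op 7 fill(4,5,G) [42 cells changed]:
GGGGGG
GGGGGG
GGGGGG
GGGGGG
GRGGGG
GGGGGG
GGGGGG
GGBGGG

Answer: GGGGGG
GGGGGG
GGGGGG
GGGGGG
GRGGGG
GGGGGG
GGGGGG
GGBGGG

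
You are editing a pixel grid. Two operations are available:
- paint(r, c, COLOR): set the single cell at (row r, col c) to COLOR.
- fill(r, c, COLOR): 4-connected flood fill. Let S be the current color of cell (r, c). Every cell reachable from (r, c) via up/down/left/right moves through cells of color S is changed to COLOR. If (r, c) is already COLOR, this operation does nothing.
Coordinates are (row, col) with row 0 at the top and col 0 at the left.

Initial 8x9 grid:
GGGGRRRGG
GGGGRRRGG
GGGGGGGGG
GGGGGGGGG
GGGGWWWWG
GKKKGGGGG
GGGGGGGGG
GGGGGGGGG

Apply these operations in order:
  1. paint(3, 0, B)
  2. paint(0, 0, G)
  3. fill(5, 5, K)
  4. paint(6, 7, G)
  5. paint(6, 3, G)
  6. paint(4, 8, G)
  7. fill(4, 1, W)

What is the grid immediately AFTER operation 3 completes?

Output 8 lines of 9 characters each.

After op 1 paint(3,0,B):
GGGGRRRGG
GGGGRRRGG
GGGGGGGGG
BGGGGGGGG
GGGGWWWWG
GKKKGGGGG
GGGGGGGGG
GGGGGGGGG
After op 2 paint(0,0,G):
GGGGRRRGG
GGGGRRRGG
GGGGGGGGG
BGGGGGGGG
GGGGWWWWG
GKKKGGGGG
GGGGGGGGG
GGGGGGGGG
After op 3 fill(5,5,K) [58 cells changed]:
KKKKRRRKK
KKKKRRRKK
KKKKKKKKK
BKKKKKKKK
KKKKWWWWK
KKKKKKKKK
KKKKKKKKK
KKKKKKKKK

Answer: KKKKRRRKK
KKKKRRRKK
KKKKKKKKK
BKKKKKKKK
KKKKWWWWK
KKKKKKKKK
KKKKKKKKK
KKKKKKKKK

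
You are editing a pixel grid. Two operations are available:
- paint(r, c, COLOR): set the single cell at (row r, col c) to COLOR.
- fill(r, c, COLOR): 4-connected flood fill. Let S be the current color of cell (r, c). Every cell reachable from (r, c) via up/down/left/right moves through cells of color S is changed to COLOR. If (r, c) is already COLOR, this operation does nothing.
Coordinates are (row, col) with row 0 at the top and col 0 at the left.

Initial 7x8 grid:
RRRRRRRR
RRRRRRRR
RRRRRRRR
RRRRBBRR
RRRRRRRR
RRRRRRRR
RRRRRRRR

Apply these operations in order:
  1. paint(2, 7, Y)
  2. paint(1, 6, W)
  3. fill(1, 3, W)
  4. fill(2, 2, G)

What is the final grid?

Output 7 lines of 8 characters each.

After op 1 paint(2,7,Y):
RRRRRRRR
RRRRRRRR
RRRRRRRY
RRRRBBRR
RRRRRRRR
RRRRRRRR
RRRRRRRR
After op 2 paint(1,6,W):
RRRRRRRR
RRRRRRWR
RRRRRRRY
RRRRBBRR
RRRRRRRR
RRRRRRRR
RRRRRRRR
After op 3 fill(1,3,W) [52 cells changed]:
WWWWWWWW
WWWWWWWW
WWWWWWWY
WWWWBBWW
WWWWWWWW
WWWWWWWW
WWWWWWWW
After op 4 fill(2,2,G) [53 cells changed]:
GGGGGGGG
GGGGGGGG
GGGGGGGY
GGGGBBGG
GGGGGGGG
GGGGGGGG
GGGGGGGG

Answer: GGGGGGGG
GGGGGGGG
GGGGGGGY
GGGGBBGG
GGGGGGGG
GGGGGGGG
GGGGGGGG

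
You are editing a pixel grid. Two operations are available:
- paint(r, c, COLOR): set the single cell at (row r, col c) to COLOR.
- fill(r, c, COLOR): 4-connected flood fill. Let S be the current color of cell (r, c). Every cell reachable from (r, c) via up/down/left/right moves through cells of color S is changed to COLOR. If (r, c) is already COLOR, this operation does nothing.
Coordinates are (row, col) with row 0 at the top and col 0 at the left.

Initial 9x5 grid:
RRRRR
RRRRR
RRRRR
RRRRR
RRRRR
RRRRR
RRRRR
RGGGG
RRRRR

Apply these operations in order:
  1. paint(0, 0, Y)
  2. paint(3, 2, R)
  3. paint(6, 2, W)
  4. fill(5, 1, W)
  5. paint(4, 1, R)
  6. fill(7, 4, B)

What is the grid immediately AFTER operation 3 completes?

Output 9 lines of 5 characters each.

Answer: YRRRR
RRRRR
RRRRR
RRRRR
RRRRR
RRRRR
RRWRR
RGGGG
RRRRR

Derivation:
After op 1 paint(0,0,Y):
YRRRR
RRRRR
RRRRR
RRRRR
RRRRR
RRRRR
RRRRR
RGGGG
RRRRR
After op 2 paint(3,2,R):
YRRRR
RRRRR
RRRRR
RRRRR
RRRRR
RRRRR
RRRRR
RGGGG
RRRRR
After op 3 paint(6,2,W):
YRRRR
RRRRR
RRRRR
RRRRR
RRRRR
RRRRR
RRWRR
RGGGG
RRRRR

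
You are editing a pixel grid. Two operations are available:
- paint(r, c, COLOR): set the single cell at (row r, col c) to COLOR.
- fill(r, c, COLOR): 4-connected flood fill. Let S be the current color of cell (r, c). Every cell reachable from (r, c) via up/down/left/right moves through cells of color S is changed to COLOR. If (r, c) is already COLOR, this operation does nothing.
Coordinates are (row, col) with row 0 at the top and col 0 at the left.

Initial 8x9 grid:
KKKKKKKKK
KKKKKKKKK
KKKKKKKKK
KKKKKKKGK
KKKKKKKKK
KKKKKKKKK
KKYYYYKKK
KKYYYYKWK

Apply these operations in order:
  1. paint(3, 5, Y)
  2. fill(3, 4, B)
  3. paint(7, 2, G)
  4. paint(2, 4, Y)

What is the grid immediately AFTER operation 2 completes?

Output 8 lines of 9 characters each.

After op 1 paint(3,5,Y):
KKKKKKKKK
KKKKKKKKK
KKKKKKKKK
KKKKKYKGK
KKKKKKKKK
KKKKKKKKK
KKYYYYKKK
KKYYYYKWK
After op 2 fill(3,4,B) [61 cells changed]:
BBBBBBBBB
BBBBBBBBB
BBBBBBBBB
BBBBBYBGB
BBBBBBBBB
BBBBBBBBB
BBYYYYBBB
BBYYYYBWB

Answer: BBBBBBBBB
BBBBBBBBB
BBBBBBBBB
BBBBBYBGB
BBBBBBBBB
BBBBBBBBB
BBYYYYBBB
BBYYYYBWB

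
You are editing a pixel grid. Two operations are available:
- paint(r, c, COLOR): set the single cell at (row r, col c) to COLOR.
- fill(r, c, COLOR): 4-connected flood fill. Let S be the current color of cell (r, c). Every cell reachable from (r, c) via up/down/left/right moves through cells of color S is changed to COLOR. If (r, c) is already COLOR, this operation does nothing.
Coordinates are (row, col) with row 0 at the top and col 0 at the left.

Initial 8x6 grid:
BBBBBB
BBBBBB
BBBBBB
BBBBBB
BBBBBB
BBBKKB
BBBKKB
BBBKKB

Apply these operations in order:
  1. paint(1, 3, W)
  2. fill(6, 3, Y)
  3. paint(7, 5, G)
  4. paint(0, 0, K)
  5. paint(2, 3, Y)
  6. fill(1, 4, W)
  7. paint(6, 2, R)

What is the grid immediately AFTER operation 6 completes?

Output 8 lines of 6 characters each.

After op 1 paint(1,3,W):
BBBBBB
BBBWBB
BBBBBB
BBBBBB
BBBBBB
BBBKKB
BBBKKB
BBBKKB
After op 2 fill(6,3,Y) [6 cells changed]:
BBBBBB
BBBWBB
BBBBBB
BBBBBB
BBBBBB
BBBYYB
BBBYYB
BBBYYB
After op 3 paint(7,5,G):
BBBBBB
BBBWBB
BBBBBB
BBBBBB
BBBBBB
BBBYYB
BBBYYB
BBBYYG
After op 4 paint(0,0,K):
KBBBBB
BBBWBB
BBBBBB
BBBBBB
BBBBBB
BBBYYB
BBBYYB
BBBYYG
After op 5 paint(2,3,Y):
KBBBBB
BBBWBB
BBBYBB
BBBBBB
BBBBBB
BBBYYB
BBBYYB
BBBYYG
After op 6 fill(1,4,W) [38 cells changed]:
KWWWWW
WWWWWW
WWWYWW
WWWWWW
WWWWWW
WWWYYW
WWWYYW
WWWYYG

Answer: KWWWWW
WWWWWW
WWWYWW
WWWWWW
WWWWWW
WWWYYW
WWWYYW
WWWYYG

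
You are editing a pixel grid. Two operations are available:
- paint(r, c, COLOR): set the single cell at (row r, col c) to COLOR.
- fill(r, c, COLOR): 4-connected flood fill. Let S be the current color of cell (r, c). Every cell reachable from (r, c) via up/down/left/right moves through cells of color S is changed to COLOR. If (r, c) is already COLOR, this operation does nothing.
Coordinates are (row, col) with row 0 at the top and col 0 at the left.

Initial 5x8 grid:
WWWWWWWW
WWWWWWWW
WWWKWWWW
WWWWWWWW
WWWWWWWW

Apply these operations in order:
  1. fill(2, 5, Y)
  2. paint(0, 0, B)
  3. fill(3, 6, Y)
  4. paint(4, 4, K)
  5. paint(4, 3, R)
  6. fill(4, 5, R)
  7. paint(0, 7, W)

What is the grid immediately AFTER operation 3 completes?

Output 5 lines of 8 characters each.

After op 1 fill(2,5,Y) [39 cells changed]:
YYYYYYYY
YYYYYYYY
YYYKYYYY
YYYYYYYY
YYYYYYYY
After op 2 paint(0,0,B):
BYYYYYYY
YYYYYYYY
YYYKYYYY
YYYYYYYY
YYYYYYYY
After op 3 fill(3,6,Y) [0 cells changed]:
BYYYYYYY
YYYYYYYY
YYYKYYYY
YYYYYYYY
YYYYYYYY

Answer: BYYYYYYY
YYYYYYYY
YYYKYYYY
YYYYYYYY
YYYYYYYY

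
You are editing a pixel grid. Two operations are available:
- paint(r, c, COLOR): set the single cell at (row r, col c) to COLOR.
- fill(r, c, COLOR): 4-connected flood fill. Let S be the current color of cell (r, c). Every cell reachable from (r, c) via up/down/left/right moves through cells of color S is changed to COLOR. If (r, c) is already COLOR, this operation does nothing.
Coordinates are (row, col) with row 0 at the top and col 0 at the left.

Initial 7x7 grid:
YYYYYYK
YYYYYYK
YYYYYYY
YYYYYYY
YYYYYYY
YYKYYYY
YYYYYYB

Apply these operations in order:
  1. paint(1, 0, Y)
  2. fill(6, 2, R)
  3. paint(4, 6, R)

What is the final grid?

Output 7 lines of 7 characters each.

After op 1 paint(1,0,Y):
YYYYYYK
YYYYYYK
YYYYYYY
YYYYYYY
YYYYYYY
YYKYYYY
YYYYYYB
After op 2 fill(6,2,R) [45 cells changed]:
RRRRRRK
RRRRRRK
RRRRRRR
RRRRRRR
RRRRRRR
RRKRRRR
RRRRRRB
After op 3 paint(4,6,R):
RRRRRRK
RRRRRRK
RRRRRRR
RRRRRRR
RRRRRRR
RRKRRRR
RRRRRRB

Answer: RRRRRRK
RRRRRRK
RRRRRRR
RRRRRRR
RRRRRRR
RRKRRRR
RRRRRRB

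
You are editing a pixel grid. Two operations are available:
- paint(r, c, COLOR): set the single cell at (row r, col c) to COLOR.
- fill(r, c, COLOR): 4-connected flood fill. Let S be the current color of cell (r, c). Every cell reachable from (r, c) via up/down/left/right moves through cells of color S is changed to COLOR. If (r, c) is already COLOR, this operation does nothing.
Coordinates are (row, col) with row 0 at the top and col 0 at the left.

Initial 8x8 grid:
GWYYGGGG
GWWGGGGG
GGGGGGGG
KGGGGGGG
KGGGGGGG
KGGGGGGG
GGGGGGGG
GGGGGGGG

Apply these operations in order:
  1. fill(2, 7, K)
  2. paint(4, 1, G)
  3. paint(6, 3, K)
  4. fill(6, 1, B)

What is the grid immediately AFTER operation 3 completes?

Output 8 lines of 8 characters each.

After op 1 fill(2,7,K) [56 cells changed]:
KWYYKKKK
KWWKKKKK
KKKKKKKK
KKKKKKKK
KKKKKKKK
KKKKKKKK
KKKKKKKK
KKKKKKKK
After op 2 paint(4,1,G):
KWYYKKKK
KWWKKKKK
KKKKKKKK
KKKKKKKK
KGKKKKKK
KKKKKKKK
KKKKKKKK
KKKKKKKK
After op 3 paint(6,3,K):
KWYYKKKK
KWWKKKKK
KKKKKKKK
KKKKKKKK
KGKKKKKK
KKKKKKKK
KKKKKKKK
KKKKKKKK

Answer: KWYYKKKK
KWWKKKKK
KKKKKKKK
KKKKKKKK
KGKKKKKK
KKKKKKKK
KKKKKKKK
KKKKKKKK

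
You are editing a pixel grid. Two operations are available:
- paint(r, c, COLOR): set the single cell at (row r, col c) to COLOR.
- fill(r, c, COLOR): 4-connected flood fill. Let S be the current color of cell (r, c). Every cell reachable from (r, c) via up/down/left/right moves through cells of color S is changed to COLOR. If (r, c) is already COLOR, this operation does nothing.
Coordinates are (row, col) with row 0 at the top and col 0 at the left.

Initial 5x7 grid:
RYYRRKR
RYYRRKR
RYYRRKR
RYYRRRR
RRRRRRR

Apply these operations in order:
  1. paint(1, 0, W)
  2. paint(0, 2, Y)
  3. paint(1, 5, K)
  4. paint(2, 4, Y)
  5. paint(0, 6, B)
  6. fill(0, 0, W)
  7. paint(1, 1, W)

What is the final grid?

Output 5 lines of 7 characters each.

Answer: WYYRRKB
WWYRRKR
RYYRYKR
RYYRRRR
RRRRRRR

Derivation:
After op 1 paint(1,0,W):
RYYRRKR
WYYRRKR
RYYRRKR
RYYRRRR
RRRRRRR
After op 2 paint(0,2,Y):
RYYRRKR
WYYRRKR
RYYRRKR
RYYRRRR
RRRRRRR
After op 3 paint(1,5,K):
RYYRRKR
WYYRRKR
RYYRRKR
RYYRRRR
RRRRRRR
After op 4 paint(2,4,Y):
RYYRRKR
WYYRRKR
RYYRYKR
RYYRRRR
RRRRRRR
After op 5 paint(0,6,B):
RYYRRKB
WYYRRKR
RYYRYKR
RYYRRRR
RRRRRRR
After op 6 fill(0,0,W) [1 cells changed]:
WYYRRKB
WYYRRKR
RYYRYKR
RYYRRRR
RRRRRRR
After op 7 paint(1,1,W):
WYYRRKB
WWYRRKR
RYYRYKR
RYYRRRR
RRRRRRR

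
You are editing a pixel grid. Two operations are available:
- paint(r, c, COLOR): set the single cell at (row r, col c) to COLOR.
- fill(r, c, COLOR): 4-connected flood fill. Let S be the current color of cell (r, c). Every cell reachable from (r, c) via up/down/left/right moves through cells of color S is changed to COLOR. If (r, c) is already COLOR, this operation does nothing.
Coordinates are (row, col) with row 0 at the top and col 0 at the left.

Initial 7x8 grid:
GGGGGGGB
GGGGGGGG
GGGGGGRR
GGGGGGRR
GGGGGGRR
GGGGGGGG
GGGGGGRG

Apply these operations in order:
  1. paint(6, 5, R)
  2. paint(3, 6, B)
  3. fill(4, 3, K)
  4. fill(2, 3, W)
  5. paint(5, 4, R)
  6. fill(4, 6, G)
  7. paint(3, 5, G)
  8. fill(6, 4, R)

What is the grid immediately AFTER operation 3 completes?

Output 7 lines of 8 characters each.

After op 1 paint(6,5,R):
GGGGGGGB
GGGGGGGG
GGGGGGRR
GGGGGGRR
GGGGGGRR
GGGGGGGG
GGGGGRRG
After op 2 paint(3,6,B):
GGGGGGGB
GGGGGGGG
GGGGGGRR
GGGGGGBR
GGGGGGRR
GGGGGGGG
GGGGGRRG
After op 3 fill(4,3,K) [47 cells changed]:
KKKKKKKB
KKKKKKKK
KKKKKKRR
KKKKKKBR
KKKKKKRR
KKKKKKKK
KKKKKRRK

Answer: KKKKKKKB
KKKKKKKK
KKKKKKRR
KKKKKKBR
KKKKKKRR
KKKKKKKK
KKKKKRRK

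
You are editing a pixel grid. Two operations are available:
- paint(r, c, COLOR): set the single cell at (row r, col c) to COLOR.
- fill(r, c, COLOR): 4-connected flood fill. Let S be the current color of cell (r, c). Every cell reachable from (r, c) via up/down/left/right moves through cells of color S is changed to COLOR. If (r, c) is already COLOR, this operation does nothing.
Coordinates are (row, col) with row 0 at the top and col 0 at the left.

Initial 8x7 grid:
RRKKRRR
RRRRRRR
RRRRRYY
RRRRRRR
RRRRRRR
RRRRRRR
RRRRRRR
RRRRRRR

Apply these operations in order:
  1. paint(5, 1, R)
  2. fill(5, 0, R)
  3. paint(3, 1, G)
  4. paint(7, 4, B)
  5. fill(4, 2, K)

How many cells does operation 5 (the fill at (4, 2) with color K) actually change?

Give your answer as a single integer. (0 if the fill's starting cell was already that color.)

After op 1 paint(5,1,R):
RRKKRRR
RRRRRRR
RRRRRYY
RRRRRRR
RRRRRRR
RRRRRRR
RRRRRRR
RRRRRRR
After op 2 fill(5,0,R) [0 cells changed]:
RRKKRRR
RRRRRRR
RRRRRYY
RRRRRRR
RRRRRRR
RRRRRRR
RRRRRRR
RRRRRRR
After op 3 paint(3,1,G):
RRKKRRR
RRRRRRR
RRRRRYY
RGRRRRR
RRRRRRR
RRRRRRR
RRRRRRR
RRRRRRR
After op 4 paint(7,4,B):
RRKKRRR
RRRRRRR
RRRRRYY
RGRRRRR
RRRRRRR
RRRRRRR
RRRRRRR
RRRRBRR
After op 5 fill(4,2,K) [50 cells changed]:
KKKKKKK
KKKKKKK
KKKKKYY
KGKKKKK
KKKKKKK
KKKKKKK
KKKKKKK
KKKKBKK

Answer: 50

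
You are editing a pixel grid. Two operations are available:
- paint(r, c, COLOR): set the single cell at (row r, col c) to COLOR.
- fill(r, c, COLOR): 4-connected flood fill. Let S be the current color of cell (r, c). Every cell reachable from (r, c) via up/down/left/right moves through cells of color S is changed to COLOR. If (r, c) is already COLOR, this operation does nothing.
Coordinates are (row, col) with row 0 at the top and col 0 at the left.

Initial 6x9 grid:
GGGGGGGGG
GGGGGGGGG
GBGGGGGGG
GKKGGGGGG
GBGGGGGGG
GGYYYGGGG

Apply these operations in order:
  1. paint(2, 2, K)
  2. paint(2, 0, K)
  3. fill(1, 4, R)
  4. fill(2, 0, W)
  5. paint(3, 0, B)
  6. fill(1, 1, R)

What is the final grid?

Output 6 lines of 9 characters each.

After op 1 paint(2,2,K):
GGGGGGGGG
GGGGGGGGG
GBKGGGGGG
GKKGGGGGG
GBGGGGGGG
GGYYYGGGG
After op 2 paint(2,0,K):
GGGGGGGGG
GGGGGGGGG
KBKGGGGGG
GKKGGGGGG
GBGGGGGGG
GGYYYGGGG
After op 3 fill(1,4,R) [41 cells changed]:
RRRRRRRRR
RRRRRRRRR
KBKRRRRRR
GKKRRRRRR
GBRRRRRRR
GGYYYRRRR
After op 4 fill(2,0,W) [1 cells changed]:
RRRRRRRRR
RRRRRRRRR
WBKRRRRRR
GKKRRRRRR
GBRRRRRRR
GGYYYRRRR
After op 5 paint(3,0,B):
RRRRRRRRR
RRRRRRRRR
WBKRRRRRR
BKKRRRRRR
GBRRRRRRR
GGYYYRRRR
After op 6 fill(1,1,R) [0 cells changed]:
RRRRRRRRR
RRRRRRRRR
WBKRRRRRR
BKKRRRRRR
GBRRRRRRR
GGYYYRRRR

Answer: RRRRRRRRR
RRRRRRRRR
WBKRRRRRR
BKKRRRRRR
GBRRRRRRR
GGYYYRRRR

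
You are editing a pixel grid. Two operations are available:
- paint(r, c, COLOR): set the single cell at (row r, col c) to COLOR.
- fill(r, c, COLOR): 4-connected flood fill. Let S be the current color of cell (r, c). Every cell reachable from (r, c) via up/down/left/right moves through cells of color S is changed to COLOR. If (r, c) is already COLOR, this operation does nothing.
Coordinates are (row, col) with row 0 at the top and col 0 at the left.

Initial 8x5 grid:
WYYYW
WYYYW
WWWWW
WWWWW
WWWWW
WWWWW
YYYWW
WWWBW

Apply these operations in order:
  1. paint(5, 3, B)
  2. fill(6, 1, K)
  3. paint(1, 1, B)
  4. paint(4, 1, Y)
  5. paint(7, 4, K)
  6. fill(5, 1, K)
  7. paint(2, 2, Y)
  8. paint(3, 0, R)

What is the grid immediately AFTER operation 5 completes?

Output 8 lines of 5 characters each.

After op 1 paint(5,3,B):
WYYYW
WYYYW
WWWWW
WWWWW
WWWWW
WWWBW
YYYWW
WWWBW
After op 2 fill(6,1,K) [3 cells changed]:
WYYYW
WYYYW
WWWWW
WWWWW
WWWWW
WWWBW
KKKWW
WWWBW
After op 3 paint(1,1,B):
WYYYW
WBYYW
WWWWW
WWWWW
WWWWW
WWWBW
KKKWW
WWWBW
After op 4 paint(4,1,Y):
WYYYW
WBYYW
WWWWW
WWWWW
WYWWW
WWWBW
KKKWW
WWWBW
After op 5 paint(7,4,K):
WYYYW
WBYYW
WWWWW
WWWWW
WYWWW
WWWBW
KKKWW
WWWBK

Answer: WYYYW
WBYYW
WWWWW
WWWWW
WYWWW
WWWBW
KKKWW
WWWBK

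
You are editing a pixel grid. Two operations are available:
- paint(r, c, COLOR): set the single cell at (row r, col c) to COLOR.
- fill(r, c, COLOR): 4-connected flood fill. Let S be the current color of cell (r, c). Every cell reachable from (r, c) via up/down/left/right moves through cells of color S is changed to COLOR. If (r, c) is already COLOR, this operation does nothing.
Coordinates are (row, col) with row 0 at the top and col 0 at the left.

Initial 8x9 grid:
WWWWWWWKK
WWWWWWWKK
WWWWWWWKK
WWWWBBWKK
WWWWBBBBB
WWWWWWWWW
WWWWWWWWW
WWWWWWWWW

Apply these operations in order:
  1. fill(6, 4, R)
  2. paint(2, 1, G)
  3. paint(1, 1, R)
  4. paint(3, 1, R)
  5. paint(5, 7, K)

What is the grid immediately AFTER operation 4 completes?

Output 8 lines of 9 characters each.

Answer: RRRRRRRKK
RRRRRRRKK
RGRRRRRKK
RRRRBBRKK
RRRRBBBBB
RRRRRRRRR
RRRRRRRRR
RRRRRRRRR

Derivation:
After op 1 fill(6,4,R) [57 cells changed]:
RRRRRRRKK
RRRRRRRKK
RRRRRRRKK
RRRRBBRKK
RRRRBBBBB
RRRRRRRRR
RRRRRRRRR
RRRRRRRRR
After op 2 paint(2,1,G):
RRRRRRRKK
RRRRRRRKK
RGRRRRRKK
RRRRBBRKK
RRRRBBBBB
RRRRRRRRR
RRRRRRRRR
RRRRRRRRR
After op 3 paint(1,1,R):
RRRRRRRKK
RRRRRRRKK
RGRRRRRKK
RRRRBBRKK
RRRRBBBBB
RRRRRRRRR
RRRRRRRRR
RRRRRRRRR
After op 4 paint(3,1,R):
RRRRRRRKK
RRRRRRRKK
RGRRRRRKK
RRRRBBRKK
RRRRBBBBB
RRRRRRRRR
RRRRRRRRR
RRRRRRRRR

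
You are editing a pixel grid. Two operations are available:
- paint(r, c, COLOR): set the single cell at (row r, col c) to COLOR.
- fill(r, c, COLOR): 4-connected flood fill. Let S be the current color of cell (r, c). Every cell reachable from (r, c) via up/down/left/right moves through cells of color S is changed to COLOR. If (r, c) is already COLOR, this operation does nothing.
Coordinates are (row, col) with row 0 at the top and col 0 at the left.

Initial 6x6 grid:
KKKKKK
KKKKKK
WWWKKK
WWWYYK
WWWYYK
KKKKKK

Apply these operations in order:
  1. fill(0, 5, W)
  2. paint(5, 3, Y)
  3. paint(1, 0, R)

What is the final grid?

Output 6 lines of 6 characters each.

Answer: WWWWWW
RWWWWW
WWWWWW
WWWYYW
WWWYYW
WWWYWW

Derivation:
After op 1 fill(0,5,W) [23 cells changed]:
WWWWWW
WWWWWW
WWWWWW
WWWYYW
WWWYYW
WWWWWW
After op 2 paint(5,3,Y):
WWWWWW
WWWWWW
WWWWWW
WWWYYW
WWWYYW
WWWYWW
After op 3 paint(1,0,R):
WWWWWW
RWWWWW
WWWWWW
WWWYYW
WWWYYW
WWWYWW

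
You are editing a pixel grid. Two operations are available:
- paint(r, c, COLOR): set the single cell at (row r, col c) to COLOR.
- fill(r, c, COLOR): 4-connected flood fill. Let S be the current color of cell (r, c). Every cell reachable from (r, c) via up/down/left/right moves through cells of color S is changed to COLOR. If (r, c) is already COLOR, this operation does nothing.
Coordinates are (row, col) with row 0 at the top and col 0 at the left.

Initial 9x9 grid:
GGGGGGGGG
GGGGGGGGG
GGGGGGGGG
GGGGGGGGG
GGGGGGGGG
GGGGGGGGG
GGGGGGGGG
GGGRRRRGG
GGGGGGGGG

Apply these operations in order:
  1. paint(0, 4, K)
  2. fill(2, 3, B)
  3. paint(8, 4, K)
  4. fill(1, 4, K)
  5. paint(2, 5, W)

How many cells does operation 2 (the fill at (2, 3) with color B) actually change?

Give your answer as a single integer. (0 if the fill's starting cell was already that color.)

Answer: 76

Derivation:
After op 1 paint(0,4,K):
GGGGKGGGG
GGGGGGGGG
GGGGGGGGG
GGGGGGGGG
GGGGGGGGG
GGGGGGGGG
GGGGGGGGG
GGGRRRRGG
GGGGGGGGG
After op 2 fill(2,3,B) [76 cells changed]:
BBBBKBBBB
BBBBBBBBB
BBBBBBBBB
BBBBBBBBB
BBBBBBBBB
BBBBBBBBB
BBBBBBBBB
BBBRRRRBB
BBBBBBBBB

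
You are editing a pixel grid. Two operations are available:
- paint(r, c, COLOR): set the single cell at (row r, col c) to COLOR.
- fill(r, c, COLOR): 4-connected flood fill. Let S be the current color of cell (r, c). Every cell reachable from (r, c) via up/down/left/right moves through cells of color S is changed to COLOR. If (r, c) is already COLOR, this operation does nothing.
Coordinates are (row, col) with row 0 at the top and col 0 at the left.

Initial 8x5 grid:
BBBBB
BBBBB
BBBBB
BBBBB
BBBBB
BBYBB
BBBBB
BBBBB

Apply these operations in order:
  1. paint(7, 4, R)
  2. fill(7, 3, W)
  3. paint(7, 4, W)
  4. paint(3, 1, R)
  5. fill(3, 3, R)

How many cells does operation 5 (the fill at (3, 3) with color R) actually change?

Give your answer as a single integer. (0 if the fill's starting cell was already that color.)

Answer: 38

Derivation:
After op 1 paint(7,4,R):
BBBBB
BBBBB
BBBBB
BBBBB
BBBBB
BBYBB
BBBBB
BBBBR
After op 2 fill(7,3,W) [38 cells changed]:
WWWWW
WWWWW
WWWWW
WWWWW
WWWWW
WWYWW
WWWWW
WWWWR
After op 3 paint(7,4,W):
WWWWW
WWWWW
WWWWW
WWWWW
WWWWW
WWYWW
WWWWW
WWWWW
After op 4 paint(3,1,R):
WWWWW
WWWWW
WWWWW
WRWWW
WWWWW
WWYWW
WWWWW
WWWWW
After op 5 fill(3,3,R) [38 cells changed]:
RRRRR
RRRRR
RRRRR
RRRRR
RRRRR
RRYRR
RRRRR
RRRRR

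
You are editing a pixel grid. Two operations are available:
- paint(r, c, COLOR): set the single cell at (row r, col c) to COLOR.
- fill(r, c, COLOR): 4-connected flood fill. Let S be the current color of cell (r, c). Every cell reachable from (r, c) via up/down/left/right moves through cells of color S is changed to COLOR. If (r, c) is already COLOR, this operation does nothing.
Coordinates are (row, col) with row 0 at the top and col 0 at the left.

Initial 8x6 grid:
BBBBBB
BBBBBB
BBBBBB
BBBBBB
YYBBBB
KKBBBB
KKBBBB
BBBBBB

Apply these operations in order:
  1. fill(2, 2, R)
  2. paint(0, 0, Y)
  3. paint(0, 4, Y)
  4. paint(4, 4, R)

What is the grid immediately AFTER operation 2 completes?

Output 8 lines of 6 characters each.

After op 1 fill(2,2,R) [42 cells changed]:
RRRRRR
RRRRRR
RRRRRR
RRRRRR
YYRRRR
KKRRRR
KKRRRR
RRRRRR
After op 2 paint(0,0,Y):
YRRRRR
RRRRRR
RRRRRR
RRRRRR
YYRRRR
KKRRRR
KKRRRR
RRRRRR

Answer: YRRRRR
RRRRRR
RRRRRR
RRRRRR
YYRRRR
KKRRRR
KKRRRR
RRRRRR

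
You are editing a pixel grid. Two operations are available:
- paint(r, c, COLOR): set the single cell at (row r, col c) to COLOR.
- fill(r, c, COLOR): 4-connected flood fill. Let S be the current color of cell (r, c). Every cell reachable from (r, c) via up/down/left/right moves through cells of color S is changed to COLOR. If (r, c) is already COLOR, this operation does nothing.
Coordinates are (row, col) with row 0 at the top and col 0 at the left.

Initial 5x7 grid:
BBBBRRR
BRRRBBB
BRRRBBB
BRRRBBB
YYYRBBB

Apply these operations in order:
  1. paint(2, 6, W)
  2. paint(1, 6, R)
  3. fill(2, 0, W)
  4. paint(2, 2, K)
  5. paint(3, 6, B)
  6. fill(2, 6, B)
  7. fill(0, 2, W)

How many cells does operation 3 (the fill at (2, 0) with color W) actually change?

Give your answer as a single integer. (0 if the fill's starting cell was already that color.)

Answer: 7

Derivation:
After op 1 paint(2,6,W):
BBBBRRR
BRRRBBB
BRRRBBW
BRRRBBB
YYYRBBB
After op 2 paint(1,6,R):
BBBBRRR
BRRRBBR
BRRRBBW
BRRRBBB
YYYRBBB
After op 3 fill(2,0,W) [7 cells changed]:
WWWWRRR
WRRRBBR
WRRRBBW
WRRRBBB
YYYRBBB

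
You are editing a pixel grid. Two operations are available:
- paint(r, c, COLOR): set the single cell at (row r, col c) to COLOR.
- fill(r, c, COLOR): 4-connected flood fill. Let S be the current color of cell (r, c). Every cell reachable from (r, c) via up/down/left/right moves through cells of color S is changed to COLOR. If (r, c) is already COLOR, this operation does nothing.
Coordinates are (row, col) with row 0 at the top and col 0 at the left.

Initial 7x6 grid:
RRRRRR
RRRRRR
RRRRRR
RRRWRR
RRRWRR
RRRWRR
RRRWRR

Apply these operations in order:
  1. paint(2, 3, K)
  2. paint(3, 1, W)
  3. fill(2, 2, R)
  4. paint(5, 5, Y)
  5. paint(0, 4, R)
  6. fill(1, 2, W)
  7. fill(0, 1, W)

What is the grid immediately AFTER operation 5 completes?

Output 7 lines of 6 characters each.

After op 1 paint(2,3,K):
RRRRRR
RRRRRR
RRRKRR
RRRWRR
RRRWRR
RRRWRR
RRRWRR
After op 2 paint(3,1,W):
RRRRRR
RRRRRR
RRRKRR
RWRWRR
RRRWRR
RRRWRR
RRRWRR
After op 3 fill(2,2,R) [0 cells changed]:
RRRRRR
RRRRRR
RRRKRR
RWRWRR
RRRWRR
RRRWRR
RRRWRR
After op 4 paint(5,5,Y):
RRRRRR
RRRRRR
RRRKRR
RWRWRR
RRRWRR
RRRWRY
RRRWRR
After op 5 paint(0,4,R):
RRRRRR
RRRRRR
RRRKRR
RWRWRR
RRRWRR
RRRWRY
RRRWRR

Answer: RRRRRR
RRRRRR
RRRKRR
RWRWRR
RRRWRR
RRRWRY
RRRWRR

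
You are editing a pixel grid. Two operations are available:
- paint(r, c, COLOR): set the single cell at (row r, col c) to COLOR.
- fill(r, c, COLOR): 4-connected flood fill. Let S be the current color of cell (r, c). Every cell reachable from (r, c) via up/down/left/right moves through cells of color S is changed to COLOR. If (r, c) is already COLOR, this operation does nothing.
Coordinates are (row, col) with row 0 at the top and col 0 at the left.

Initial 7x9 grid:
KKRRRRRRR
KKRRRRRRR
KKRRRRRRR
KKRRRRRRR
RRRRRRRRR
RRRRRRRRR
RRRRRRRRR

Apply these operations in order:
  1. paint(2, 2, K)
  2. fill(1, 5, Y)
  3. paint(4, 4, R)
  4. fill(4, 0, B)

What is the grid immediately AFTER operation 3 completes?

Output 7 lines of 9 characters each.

After op 1 paint(2,2,K):
KKRRRRRRR
KKRRRRRRR
KKKRRRRRR
KKRRRRRRR
RRRRRRRRR
RRRRRRRRR
RRRRRRRRR
After op 2 fill(1,5,Y) [54 cells changed]:
KKYYYYYYY
KKYYYYYYY
KKKYYYYYY
KKYYYYYYY
YYYYYYYYY
YYYYYYYYY
YYYYYYYYY
After op 3 paint(4,4,R):
KKYYYYYYY
KKYYYYYYY
KKKYYYYYY
KKYYYYYYY
YYYYRYYYY
YYYYYYYYY
YYYYYYYYY

Answer: KKYYYYYYY
KKYYYYYYY
KKKYYYYYY
KKYYYYYYY
YYYYRYYYY
YYYYYYYYY
YYYYYYYYY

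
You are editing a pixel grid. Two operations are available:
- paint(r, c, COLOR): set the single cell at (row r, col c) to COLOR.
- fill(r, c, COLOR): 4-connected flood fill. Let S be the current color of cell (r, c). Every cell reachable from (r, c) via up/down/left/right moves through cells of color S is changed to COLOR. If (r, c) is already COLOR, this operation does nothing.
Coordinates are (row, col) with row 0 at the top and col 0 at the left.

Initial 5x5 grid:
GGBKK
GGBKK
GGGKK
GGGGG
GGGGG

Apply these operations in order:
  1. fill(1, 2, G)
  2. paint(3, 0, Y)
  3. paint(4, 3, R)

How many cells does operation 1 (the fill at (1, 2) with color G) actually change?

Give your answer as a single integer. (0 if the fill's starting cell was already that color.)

After op 1 fill(1,2,G) [2 cells changed]:
GGGKK
GGGKK
GGGKK
GGGGG
GGGGG

Answer: 2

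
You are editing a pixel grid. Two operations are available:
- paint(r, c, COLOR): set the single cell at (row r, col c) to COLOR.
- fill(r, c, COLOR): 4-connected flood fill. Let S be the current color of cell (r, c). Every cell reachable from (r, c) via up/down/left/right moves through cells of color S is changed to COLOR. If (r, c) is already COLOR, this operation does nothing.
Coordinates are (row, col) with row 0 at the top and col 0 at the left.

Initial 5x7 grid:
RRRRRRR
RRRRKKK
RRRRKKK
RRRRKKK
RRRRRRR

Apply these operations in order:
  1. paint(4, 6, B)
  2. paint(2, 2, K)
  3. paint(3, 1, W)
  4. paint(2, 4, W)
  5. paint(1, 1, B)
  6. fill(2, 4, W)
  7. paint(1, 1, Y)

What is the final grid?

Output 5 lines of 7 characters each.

Answer: RRRRRRR
RYRRKKK
RRKRWKK
RWRRKKK
RRRRRRB

Derivation:
After op 1 paint(4,6,B):
RRRRRRR
RRRRKKK
RRRRKKK
RRRRKKK
RRRRRRB
After op 2 paint(2,2,K):
RRRRRRR
RRRRKKK
RRKRKKK
RRRRKKK
RRRRRRB
After op 3 paint(3,1,W):
RRRRRRR
RRRRKKK
RRKRKKK
RWRRKKK
RRRRRRB
After op 4 paint(2,4,W):
RRRRRRR
RRRRKKK
RRKRWKK
RWRRKKK
RRRRRRB
After op 5 paint(1,1,B):
RRRRRRR
RBRRKKK
RRKRWKK
RWRRKKK
RRRRRRB
After op 6 fill(2,4,W) [0 cells changed]:
RRRRRRR
RBRRKKK
RRKRWKK
RWRRKKK
RRRRRRB
After op 7 paint(1,1,Y):
RRRRRRR
RYRRKKK
RRKRWKK
RWRRKKK
RRRRRRB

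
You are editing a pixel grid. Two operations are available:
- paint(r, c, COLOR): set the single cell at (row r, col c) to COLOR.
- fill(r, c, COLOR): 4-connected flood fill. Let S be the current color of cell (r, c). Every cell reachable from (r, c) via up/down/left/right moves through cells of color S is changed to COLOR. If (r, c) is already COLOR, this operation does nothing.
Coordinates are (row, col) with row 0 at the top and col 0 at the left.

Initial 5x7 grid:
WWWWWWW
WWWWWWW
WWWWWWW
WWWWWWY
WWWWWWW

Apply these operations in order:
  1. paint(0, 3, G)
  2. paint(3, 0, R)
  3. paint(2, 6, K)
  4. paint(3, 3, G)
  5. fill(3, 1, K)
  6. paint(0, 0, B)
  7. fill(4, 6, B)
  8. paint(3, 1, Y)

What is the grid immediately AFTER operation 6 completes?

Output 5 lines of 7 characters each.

After op 1 paint(0,3,G):
WWWGWWW
WWWWWWW
WWWWWWW
WWWWWWY
WWWWWWW
After op 2 paint(3,0,R):
WWWGWWW
WWWWWWW
WWWWWWW
RWWWWWY
WWWWWWW
After op 3 paint(2,6,K):
WWWGWWW
WWWWWWW
WWWWWWK
RWWWWWY
WWWWWWW
After op 4 paint(3,3,G):
WWWGWWW
WWWWWWW
WWWWWWK
RWWGWWY
WWWWWWW
After op 5 fill(3,1,K) [30 cells changed]:
KKKGKKK
KKKKKKK
KKKKKKK
RKKGKKY
KKKKKKK
After op 6 paint(0,0,B):
BKKGKKK
KKKKKKK
KKKKKKK
RKKGKKY
KKKKKKK

Answer: BKKGKKK
KKKKKKK
KKKKKKK
RKKGKKY
KKKKKKK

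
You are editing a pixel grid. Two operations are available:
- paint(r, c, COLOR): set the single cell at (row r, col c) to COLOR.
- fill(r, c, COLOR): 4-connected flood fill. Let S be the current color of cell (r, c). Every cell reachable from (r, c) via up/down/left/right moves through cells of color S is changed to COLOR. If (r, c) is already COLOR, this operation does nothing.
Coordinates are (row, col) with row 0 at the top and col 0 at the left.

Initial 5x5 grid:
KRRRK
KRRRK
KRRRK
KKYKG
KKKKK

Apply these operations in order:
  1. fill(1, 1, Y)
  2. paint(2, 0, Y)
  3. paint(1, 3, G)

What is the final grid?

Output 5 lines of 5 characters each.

Answer: KYYYK
KYYGK
YYYYK
KKYKG
KKKKK

Derivation:
After op 1 fill(1,1,Y) [9 cells changed]:
KYYYK
KYYYK
KYYYK
KKYKG
KKKKK
After op 2 paint(2,0,Y):
KYYYK
KYYYK
YYYYK
KKYKG
KKKKK
After op 3 paint(1,3,G):
KYYYK
KYYGK
YYYYK
KKYKG
KKKKK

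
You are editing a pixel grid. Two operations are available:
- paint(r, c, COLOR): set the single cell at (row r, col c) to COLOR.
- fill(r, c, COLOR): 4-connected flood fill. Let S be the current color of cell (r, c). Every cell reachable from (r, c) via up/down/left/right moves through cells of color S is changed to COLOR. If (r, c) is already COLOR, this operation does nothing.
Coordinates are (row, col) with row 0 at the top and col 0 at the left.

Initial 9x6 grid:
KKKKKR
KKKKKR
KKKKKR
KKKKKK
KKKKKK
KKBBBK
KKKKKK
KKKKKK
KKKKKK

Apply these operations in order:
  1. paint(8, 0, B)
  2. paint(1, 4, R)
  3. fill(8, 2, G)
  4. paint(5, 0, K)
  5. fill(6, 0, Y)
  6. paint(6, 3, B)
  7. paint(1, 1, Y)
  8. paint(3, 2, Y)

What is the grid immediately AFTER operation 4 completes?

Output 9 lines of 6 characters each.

Answer: GGGGGR
GGGGRR
GGGGGR
GGGGGG
GGGGGG
KGBBBG
GGGGGG
GGGGGG
BGGGGG

Derivation:
After op 1 paint(8,0,B):
KKKKKR
KKKKKR
KKKKKR
KKKKKK
KKKKKK
KKBBBK
KKKKKK
KKKKKK
BKKKKK
After op 2 paint(1,4,R):
KKKKKR
KKKKRR
KKKKKR
KKKKKK
KKKKKK
KKBBBK
KKKKKK
KKKKKK
BKKKKK
After op 3 fill(8,2,G) [46 cells changed]:
GGGGGR
GGGGRR
GGGGGR
GGGGGG
GGGGGG
GGBBBG
GGGGGG
GGGGGG
BGGGGG
After op 4 paint(5,0,K):
GGGGGR
GGGGRR
GGGGGR
GGGGGG
GGGGGG
KGBBBG
GGGGGG
GGGGGG
BGGGGG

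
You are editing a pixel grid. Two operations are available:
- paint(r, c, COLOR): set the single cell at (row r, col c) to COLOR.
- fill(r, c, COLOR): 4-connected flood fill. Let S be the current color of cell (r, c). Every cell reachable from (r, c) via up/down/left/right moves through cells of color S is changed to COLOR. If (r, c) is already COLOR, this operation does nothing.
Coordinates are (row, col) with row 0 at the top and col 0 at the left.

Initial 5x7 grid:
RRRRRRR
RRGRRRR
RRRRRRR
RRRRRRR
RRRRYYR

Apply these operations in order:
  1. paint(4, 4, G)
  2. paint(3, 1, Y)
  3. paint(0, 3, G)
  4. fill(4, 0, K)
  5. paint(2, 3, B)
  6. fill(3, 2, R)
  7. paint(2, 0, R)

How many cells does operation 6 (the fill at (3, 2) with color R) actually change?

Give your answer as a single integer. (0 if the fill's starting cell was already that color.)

After op 1 paint(4,4,G):
RRRRRRR
RRGRRRR
RRRRRRR
RRRRRRR
RRRRGYR
After op 2 paint(3,1,Y):
RRRRRRR
RRGRRRR
RRRRRRR
RYRRRRR
RRRRGYR
After op 3 paint(0,3,G):
RRRGRRR
RRGRRRR
RRRRRRR
RYRRRRR
RRRRGYR
After op 4 fill(4,0,K) [30 cells changed]:
KKKGKKK
KKGKKKK
KKKKKKK
KYKKKKK
KKKKGYK
After op 5 paint(2,3,B):
KKKGKKK
KKGKKKK
KKKBKKK
KYKKKKK
KKKKGYK
After op 6 fill(3,2,R) [29 cells changed]:
RRRGRRR
RRGRRRR
RRRBRRR
RYRRRRR
RRRRGYR

Answer: 29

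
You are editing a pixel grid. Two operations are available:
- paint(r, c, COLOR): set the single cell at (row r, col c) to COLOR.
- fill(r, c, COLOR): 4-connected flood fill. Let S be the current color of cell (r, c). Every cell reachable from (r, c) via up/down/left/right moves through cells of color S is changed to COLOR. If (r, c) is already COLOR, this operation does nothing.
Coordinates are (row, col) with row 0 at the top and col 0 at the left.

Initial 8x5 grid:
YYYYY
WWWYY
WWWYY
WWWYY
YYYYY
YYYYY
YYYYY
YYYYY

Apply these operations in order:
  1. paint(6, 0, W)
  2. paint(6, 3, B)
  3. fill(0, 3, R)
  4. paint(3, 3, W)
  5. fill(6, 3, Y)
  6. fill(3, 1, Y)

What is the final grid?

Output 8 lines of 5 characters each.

Answer: RRRRR
YYYRR
YYYRR
YYYYR
RRRRR
RRRRR
WRRYR
RRRRR

Derivation:
After op 1 paint(6,0,W):
YYYYY
WWWYY
WWWYY
WWWYY
YYYYY
YYYYY
WYYYY
YYYYY
After op 2 paint(6,3,B):
YYYYY
WWWYY
WWWYY
WWWYY
YYYYY
YYYYY
WYYBY
YYYYY
After op 3 fill(0,3,R) [29 cells changed]:
RRRRR
WWWRR
WWWRR
WWWRR
RRRRR
RRRRR
WRRBR
RRRRR
After op 4 paint(3,3,W):
RRRRR
WWWRR
WWWRR
WWWWR
RRRRR
RRRRR
WRRBR
RRRRR
After op 5 fill(6,3,Y) [1 cells changed]:
RRRRR
WWWRR
WWWRR
WWWWR
RRRRR
RRRRR
WRRYR
RRRRR
After op 6 fill(3,1,Y) [10 cells changed]:
RRRRR
YYYRR
YYYRR
YYYYR
RRRRR
RRRRR
WRRYR
RRRRR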